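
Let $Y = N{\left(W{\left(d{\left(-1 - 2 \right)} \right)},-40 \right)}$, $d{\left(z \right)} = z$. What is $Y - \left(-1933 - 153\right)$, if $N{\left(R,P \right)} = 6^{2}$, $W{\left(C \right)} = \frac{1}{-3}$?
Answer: $2122$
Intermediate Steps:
$W{\left(C \right)} = - \frac{1}{3}$
$N{\left(R,P \right)} = 36$
$Y = 36$
$Y - \left(-1933 - 153\right) = 36 - \left(-1933 - 153\right) = 36 - -2086 = 36 + 2086 = 2122$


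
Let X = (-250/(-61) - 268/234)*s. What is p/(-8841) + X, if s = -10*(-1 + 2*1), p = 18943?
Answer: -666175117/21032739 ≈ -31.673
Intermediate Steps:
s = -10 (s = -10*(-1 + 2) = -10*1 = -10)
X = -210760/7137 (X = (-250/(-61) - 268/234)*(-10) = (-250*(-1/61) - 268*1/234)*(-10) = (250/61 - 134/117)*(-10) = (21076/7137)*(-10) = -210760/7137 ≈ -29.531)
p/(-8841) + X = 18943/(-8841) - 210760/7137 = 18943*(-1/8841) - 210760/7137 = -18943/8841 - 210760/7137 = -666175117/21032739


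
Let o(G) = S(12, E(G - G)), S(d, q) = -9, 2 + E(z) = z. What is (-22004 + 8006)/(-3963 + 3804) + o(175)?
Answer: 4189/53 ≈ 79.038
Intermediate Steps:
E(z) = -2 + z
o(G) = -9
(-22004 + 8006)/(-3963 + 3804) + o(175) = (-22004 + 8006)/(-3963 + 3804) - 9 = -13998/(-159) - 9 = -13998*(-1/159) - 9 = 4666/53 - 9 = 4189/53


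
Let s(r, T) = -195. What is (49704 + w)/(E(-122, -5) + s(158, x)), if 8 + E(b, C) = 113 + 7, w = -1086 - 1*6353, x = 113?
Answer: -42265/83 ≈ -509.22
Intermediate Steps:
w = -7439 (w = -1086 - 6353 = -7439)
E(b, C) = 112 (E(b, C) = -8 + (113 + 7) = -8 + 120 = 112)
(49704 + w)/(E(-122, -5) + s(158, x)) = (49704 - 7439)/(112 - 195) = 42265/(-83) = 42265*(-1/83) = -42265/83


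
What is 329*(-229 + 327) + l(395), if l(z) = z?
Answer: 32637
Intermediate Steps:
329*(-229 + 327) + l(395) = 329*(-229 + 327) + 395 = 329*98 + 395 = 32242 + 395 = 32637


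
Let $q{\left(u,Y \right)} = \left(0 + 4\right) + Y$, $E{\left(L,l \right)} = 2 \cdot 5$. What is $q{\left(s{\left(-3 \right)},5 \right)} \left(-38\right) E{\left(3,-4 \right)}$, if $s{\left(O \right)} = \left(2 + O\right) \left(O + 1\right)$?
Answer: $-3420$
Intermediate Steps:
$E{\left(L,l \right)} = 10$
$s{\left(O \right)} = \left(1 + O\right) \left(2 + O\right)$ ($s{\left(O \right)} = \left(2 + O\right) \left(1 + O\right) = \left(1 + O\right) \left(2 + O\right)$)
$q{\left(u,Y \right)} = 4 + Y$
$q{\left(s{\left(-3 \right)},5 \right)} \left(-38\right) E{\left(3,-4 \right)} = \left(4 + 5\right) \left(-38\right) 10 = 9 \left(-38\right) 10 = \left(-342\right) 10 = -3420$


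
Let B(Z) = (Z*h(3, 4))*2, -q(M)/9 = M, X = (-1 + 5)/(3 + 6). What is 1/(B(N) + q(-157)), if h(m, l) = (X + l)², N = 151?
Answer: 81/597653 ≈ 0.00013553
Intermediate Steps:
X = 4/9 ≈ 0.44444
q(M) = -9*M
h(m, l) = (4/9 + l)²
B(Z) = 3200*Z/81 (B(Z) = (Z*((4 + 9*4)²/81))*2 = (Z*((4 + 36)²/81))*2 = (Z*((1/81)*40²))*2 = (Z*((1/81)*1600))*2 = (Z*(1600/81))*2 = (1600*Z/81)*2 = 3200*Z/81)
1/(B(N) + q(-157)) = 1/((3200/81)*151 - 9*(-157)) = 1/(483200/81 + 1413) = 1/(597653/81) = 81/597653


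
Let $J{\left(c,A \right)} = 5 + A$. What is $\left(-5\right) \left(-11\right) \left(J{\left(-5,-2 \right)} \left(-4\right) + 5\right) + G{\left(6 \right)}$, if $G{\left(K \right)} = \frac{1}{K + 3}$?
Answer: $- \frac{3464}{9} \approx -384.89$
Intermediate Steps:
$G{\left(K \right)} = \frac{1}{3 + K}$
$\left(-5\right) \left(-11\right) \left(J{\left(-5,-2 \right)} \left(-4\right) + 5\right) + G{\left(6 \right)} = \left(-5\right) \left(-11\right) \left(\left(5 - 2\right) \left(-4\right) + 5\right) + \frac{1}{3 + 6} = 55 \left(3 \left(-4\right) + 5\right) + \frac{1}{9} = 55 \left(-12 + 5\right) + \frac{1}{9} = 55 \left(-7\right) + \frac{1}{9} = -385 + \frac{1}{9} = - \frac{3464}{9}$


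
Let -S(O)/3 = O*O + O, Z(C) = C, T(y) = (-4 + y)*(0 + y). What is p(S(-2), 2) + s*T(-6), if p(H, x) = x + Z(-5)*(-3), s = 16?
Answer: 977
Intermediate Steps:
T(y) = y*(-4 + y) (T(y) = (-4 + y)*y = y*(-4 + y))
S(O) = -3*O - 3*O² (S(O) = -3*(O*O + O) = -3*(O² + O) = -3*(O + O²) = -3*O - 3*O²)
p(H, x) = 15 + x (p(H, x) = x - 5*(-3) = x + 15 = 15 + x)
p(S(-2), 2) + s*T(-6) = (15 + 2) + 16*(-6*(-4 - 6)) = 17 + 16*(-6*(-10)) = 17 + 16*60 = 17 + 960 = 977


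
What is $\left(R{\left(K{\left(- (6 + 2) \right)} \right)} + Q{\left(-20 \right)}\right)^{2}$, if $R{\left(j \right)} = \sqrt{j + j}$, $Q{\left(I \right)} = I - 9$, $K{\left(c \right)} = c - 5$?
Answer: $\left(29 - i \sqrt{26}\right)^{2} \approx 815.0 - 295.74 i$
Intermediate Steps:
$K{\left(c \right)} = -5 + c$
$Q{\left(I \right)} = -9 + I$ ($Q{\left(I \right)} = I - 9 = -9 + I$)
$R{\left(j \right)} = \sqrt{2} \sqrt{j}$ ($R{\left(j \right)} = \sqrt{2 j} = \sqrt{2} \sqrt{j}$)
$\left(R{\left(K{\left(- (6 + 2) \right)} \right)} + Q{\left(-20 \right)}\right)^{2} = \left(\sqrt{2} \sqrt{-5 - \left(6 + 2\right)} - 29\right)^{2} = \left(\sqrt{2} \sqrt{-5 - 8} - 29\right)^{2} = \left(\sqrt{2} \sqrt{-13} - 29\right)^{2} = \left(\sqrt{2} i \sqrt{13} - 29\right)^{2} = \left(i \sqrt{26} - 29\right)^{2} = \left(-29 + i \sqrt{26}\right)^{2}$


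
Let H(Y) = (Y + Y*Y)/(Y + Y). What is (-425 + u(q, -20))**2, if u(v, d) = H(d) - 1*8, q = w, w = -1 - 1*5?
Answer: 783225/4 ≈ 1.9581e+5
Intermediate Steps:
H(Y) = (Y + Y**2)/(2*Y) (H(Y) = (Y + Y**2)/((2*Y)) = (Y + Y**2)*(1/(2*Y)) = (Y + Y**2)/(2*Y))
w = -6 (w = -1 - 5 = -6)
q = -6
u(v, d) = -15/2 + d/2 (u(v, d) = (1/2 + d/2) - 1*8 = (1/2 + d/2) - 8 = -15/2 + d/2)
(-425 + u(q, -20))**2 = (-425 + (-15/2 + (1/2)*(-20)))**2 = (-425 + (-15/2 - 10))**2 = (-425 - 35/2)**2 = (-885/2)**2 = 783225/4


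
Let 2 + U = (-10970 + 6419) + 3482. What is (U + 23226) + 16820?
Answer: 38975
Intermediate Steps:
U = -1071 (U = -2 + ((-10970 + 6419) + 3482) = -2 + (-4551 + 3482) = -2 - 1069 = -1071)
(U + 23226) + 16820 = (-1071 + 23226) + 16820 = 22155 + 16820 = 38975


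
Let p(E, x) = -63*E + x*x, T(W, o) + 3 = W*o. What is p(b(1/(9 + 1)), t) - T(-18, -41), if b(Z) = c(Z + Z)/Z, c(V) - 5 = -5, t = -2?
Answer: -731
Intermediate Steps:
c(V) = 0 (c(V) = 5 - 5 = 0)
b(Z) = 0 (b(Z) = 0/Z = 0)
T(W, o) = -3 + W*o
p(E, x) = x² - 63*E (p(E, x) = -63*E + x² = x² - 63*E)
p(b(1/(9 + 1)), t) - T(-18, -41) = ((-2)² - 63*0) - (-3 - 18*(-41)) = (4 + 0) - (-3 + 738) = 4 - 1*735 = 4 - 735 = -731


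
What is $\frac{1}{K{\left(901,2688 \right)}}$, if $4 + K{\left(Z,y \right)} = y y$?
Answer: $\frac{1}{7225340} \approx 1.384 \cdot 10^{-7}$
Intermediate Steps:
$K{\left(Z,y \right)} = -4 + y^{2}$ ($K{\left(Z,y \right)} = -4 + y y = -4 + y^{2}$)
$\frac{1}{K{\left(901,2688 \right)}} = \frac{1}{-4 + 2688^{2}} = \frac{1}{-4 + 7225344} = \frac{1}{7225340}$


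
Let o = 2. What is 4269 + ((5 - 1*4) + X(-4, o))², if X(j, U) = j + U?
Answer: 4270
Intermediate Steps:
X(j, U) = U + j
4269 + ((5 - 1*4) + X(-4, o))² = 4269 + ((5 - 1*4) + (2 - 4))² = 4269 + ((5 - 4) - 2)² = 4269 + (1 - 2)² = 4269 + (-1)² = 4269 + 1 = 4270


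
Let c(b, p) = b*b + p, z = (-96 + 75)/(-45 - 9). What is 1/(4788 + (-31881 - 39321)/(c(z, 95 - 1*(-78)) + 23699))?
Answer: 7734577/37010085228 ≈ 0.00020899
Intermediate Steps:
z = 7/18 (z = -21/(-54) = -21*(-1/54) = 7/18 ≈ 0.38889)
c(b, p) = p + b² (c(b, p) = b² + p = p + b²)
1/(4788 + (-31881 - 39321)/(c(z, 95 - 1*(-78)) + 23699)) = 1/(4788 + (-31881 - 39321)/(((95 - 1*(-78)) + (7/18)²) + 23699)) = 1/(4788 - 71202/(((95 + 78) + 49/324) + 23699)) = 1/(4788 - 71202/((173 + 49/324) + 23699)) = 1/(4788 - 71202/(56101/324 + 23699)) = 1/(4788 - 71202/7734577/324) = 1/(4788 - 71202*324/7734577) = 1/(4788 - 23069448/7734577) = 1/(37010085228/7734577) = 7734577/37010085228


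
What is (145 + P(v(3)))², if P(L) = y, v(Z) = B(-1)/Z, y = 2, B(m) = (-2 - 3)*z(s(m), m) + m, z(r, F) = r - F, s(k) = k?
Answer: 21609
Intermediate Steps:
B(m) = m (B(m) = (-2 - 3)*(m - m) + m = -5*0 + m = 0 + m = m)
v(Z) = -1/Z
P(L) = 2
(145 + P(v(3)))² = (145 + 2)² = 147² = 21609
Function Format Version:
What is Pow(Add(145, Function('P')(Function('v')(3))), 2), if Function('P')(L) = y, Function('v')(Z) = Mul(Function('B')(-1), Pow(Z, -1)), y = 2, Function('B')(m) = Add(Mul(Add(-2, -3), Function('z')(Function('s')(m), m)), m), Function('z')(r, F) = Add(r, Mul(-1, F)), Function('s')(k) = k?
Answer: 21609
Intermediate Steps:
Function('B')(m) = m (Function('B')(m) = Add(Mul(Add(-2, -3), Add(m, Mul(-1, m))), m) = Add(Mul(-5, 0), m) = Add(0, m) = m)
Function('v')(Z) = Mul(-1, Pow(Z, -1))
Function('P')(L) = 2
Pow(Add(145, Function('P')(Function('v')(3))), 2) = Pow(Add(145, 2), 2) = Pow(147, 2) = 21609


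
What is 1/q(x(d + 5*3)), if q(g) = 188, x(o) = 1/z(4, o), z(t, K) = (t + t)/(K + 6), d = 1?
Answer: 1/188 ≈ 0.0053191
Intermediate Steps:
z(t, K) = 2*t/(6 + K) (z(t, K) = (2*t)/(6 + K) = 2*t/(6 + K))
x(o) = ¾ + o/8 (x(o) = 1/(2*4/(6 + o)) = 1/(8/(6 + o)) = ¾ + o/8)
1/q(x(d + 5*3)) = 1/188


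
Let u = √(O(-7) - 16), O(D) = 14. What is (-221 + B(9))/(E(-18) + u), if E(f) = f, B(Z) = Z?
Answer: 1908/163 + 106*I*√2/163 ≈ 11.706 + 0.91967*I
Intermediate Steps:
u = I*√2 (u = √(14 - 16) = √(-2) = I*√2 ≈ 1.4142*I)
(-221 + B(9))/(E(-18) + u) = (-221 + 9)/(-18 + I*√2) = -212/(-18 + I*√2)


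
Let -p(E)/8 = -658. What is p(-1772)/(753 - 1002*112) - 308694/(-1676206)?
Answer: 12793440245/93424179513 ≈ 0.13694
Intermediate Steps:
p(E) = 5264 (p(E) = -8*(-658) = 5264)
p(-1772)/(753 - 1002*112) - 308694/(-1676206) = 5264/(753 - 1002*112) - 308694/(-1676206) = 5264/(753 - 112224) - 308694*(-1/1676206) = 5264/(-111471) + 154347/838103 = 5264*(-1/111471) + 154347/838103 = -5264/111471 + 154347/838103 = 12793440245/93424179513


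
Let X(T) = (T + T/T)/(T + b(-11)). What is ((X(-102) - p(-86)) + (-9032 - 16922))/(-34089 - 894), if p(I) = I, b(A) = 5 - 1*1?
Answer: 2534963/3428334 ≈ 0.73942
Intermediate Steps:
b(A) = 4 (b(A) = 5 - 1 = 4)
X(T) = (1 + T)/(4 + T) (X(T) = (T + T/T)/(T + 4) = (T + 1)/(4 + T) = (1 + T)/(4 + T))
((X(-102) - p(-86)) + (-9032 - 16922))/(-34089 - 894) = (((1 - 102)/(4 - 102) - 1*(-86)) + (-9032 - 16922))/(-34089 - 894) = ((-101/(-98) + 86) - 25954)/(-34983) = ((-1/98*(-101) + 86) - 25954)*(-1/34983) = ((101/98 + 86) - 25954)*(-1/34983) = (8529/98 - 25954)*(-1/34983) = -2534963/98*(-1/34983) = 2534963/3428334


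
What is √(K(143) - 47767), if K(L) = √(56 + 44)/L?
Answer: I*√976785953/143 ≈ 218.56*I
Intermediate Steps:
K(L) = 10/L (K(L) = √100/L = 10/L)
√(K(143) - 47767) = √(10/143 - 47767) = √(-6830671/143) = I*√976785953/143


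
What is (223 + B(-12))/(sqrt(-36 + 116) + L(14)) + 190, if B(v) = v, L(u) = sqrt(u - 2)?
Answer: (211 + 380*sqrt(3) + 760*sqrt(5))/(2*(sqrt(3) + 2*sqrt(5))) ≈ 207.00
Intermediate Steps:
L(u) = sqrt(-2 + u)
(223 + B(-12))/(sqrt(-36 + 116) + L(14)) + 190 = (223 - 12)/(sqrt(-36 + 116) + sqrt(-2 + 14)) + 190 = 211/(sqrt(80) + sqrt(12)) + 190 = 211/(4*sqrt(5) + 2*sqrt(3)) + 190 = 211/(2*sqrt(3) + 4*sqrt(5)) + 190 = 190 + 211/(2*sqrt(3) + 4*sqrt(5))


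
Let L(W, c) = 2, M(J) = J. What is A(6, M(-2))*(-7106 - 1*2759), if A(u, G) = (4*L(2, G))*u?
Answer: -473520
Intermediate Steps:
A(u, G) = 8*u (A(u, G) = (4*2)*u = 8*u)
A(6, M(-2))*(-7106 - 1*2759) = (8*6)*(-7106 - 1*2759) = 48*(-7106 - 2759) = 48*(-9865) = -473520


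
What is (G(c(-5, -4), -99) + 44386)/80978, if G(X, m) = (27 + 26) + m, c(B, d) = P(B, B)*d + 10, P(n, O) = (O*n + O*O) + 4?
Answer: 22170/40489 ≈ 0.54756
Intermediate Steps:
P(n, O) = 4 + O² + O*n (P(n, O) = (O*n + O²) + 4 = (O² + O*n) + 4 = 4 + O² + O*n)
c(B, d) = 10 + d*(4 + 2*B²) (c(B, d) = (4 + B² + B*B)*d + 10 = (4 + B² + B²)*d + 10 = (4 + 2*B²)*d + 10 = d*(4 + 2*B²) + 10 = 10 + d*(4 + 2*B²))
G(X, m) = 53 + m
(G(c(-5, -4), -99) + 44386)/80978 = ((53 - 99) + 44386)/80978 = (-46 + 44386)*(1/80978) = 44340*(1/80978) = 22170/40489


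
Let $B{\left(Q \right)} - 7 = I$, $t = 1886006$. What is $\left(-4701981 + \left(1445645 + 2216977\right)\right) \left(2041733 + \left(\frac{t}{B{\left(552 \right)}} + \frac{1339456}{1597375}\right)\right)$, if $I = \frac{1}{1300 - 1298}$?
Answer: $- \frac{3807278483632803929}{1597375} \approx -2.3835 \cdot 10^{12}$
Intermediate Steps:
$I = \frac{1}{2} \approx 0.5$
$B{\left(Q \right)} = \frac{15}{2}$ ($B{\left(Q \right)} = 7 + \frac{1}{2} = \frac{15}{2}$)
$\left(-4701981 + \left(1445645 + 2216977\right)\right) \left(2041733 + \left(\frac{t}{B{\left(552 \right)}} + \frac{1339456}{1597375}\right)\right) = \left(-4701981 + \left(1445645 + 2216977\right)\right) \left(2041733 + \left(\frac{1886006}{\frac{15}{2}} + \frac{1339456}{1597375}\right)\right) = \left(-4701981 + 3662622\right) \left(2041733 + \left(1886006 \cdot \frac{2}{15} + 1339456 \cdot \frac{1}{1597375}\right)\right) = - 1039359 \left(2041733 + \left(\frac{3772012}{15} + \frac{1339456}{1597375}\right)\right) = - 1039359 \left(2041733 + \frac{1205067552068}{4792125}\right) = \left(-1039359\right) \frac{10989307304693}{4792125} = - \frac{3807278483632803929}{1597375}$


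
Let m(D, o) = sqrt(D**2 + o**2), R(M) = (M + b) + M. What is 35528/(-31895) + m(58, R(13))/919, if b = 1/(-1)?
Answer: -35528/31895 + sqrt(3989)/919 ≈ -1.0452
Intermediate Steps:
b = -1 (b = 1*(-1) = -1)
R(M) = -1 + 2*M (R(M) = (M - 1) + M = (-1 + M) + M = -1 + 2*M)
35528/(-31895) + m(58, R(13))/919 = 35528/(-31895) + sqrt(58**2 + (-1 + 2*13)**2)/919 = 35528*(-1/31895) + sqrt(3364 + (-1 + 26)**2)*(1/919) = -35528/31895 + sqrt(3364 + 25**2)*(1/919) = -35528/31895 + sqrt(3364 + 625)*(1/919) = -35528/31895 + sqrt(3989)*(1/919) = -35528/31895 + sqrt(3989)/919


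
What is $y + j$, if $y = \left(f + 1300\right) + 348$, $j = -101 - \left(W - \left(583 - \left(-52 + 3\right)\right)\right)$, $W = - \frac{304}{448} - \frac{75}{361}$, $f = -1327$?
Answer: $\frac{8620975}{10108} \approx 852.89$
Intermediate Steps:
$W = - \frac{8959}{10108}$ ($W = \left(-304\right) \frac{1}{448} - \frac{75}{361} = - \frac{19}{28} - \frac{75}{361} = - \frac{8959}{10108} \approx -0.88633$)
$j = \frac{5376307}{10108}$ ($j = -101 - \left(- \frac{8959}{10108} - \left(583 - \left(-52 + 3\right)\right)\right) = -101 - \left(- \frac{8959}{10108} - \left(583 - -49\right)\right) = -101 - \left(- \frac{8959}{10108} - \left(583 + 49\right)\right) = -101 - \left(- \frac{8959}{10108} - 632\right) = -101 - - \frac{6397215}{10108} = -101 + \frac{6397215}{10108} = \frac{5376307}{10108} \approx 531.89$)
$y = 321$ ($y = \left(-1327 + 1300\right) + 348 = -27 + 348 = 321$)
$y + j = 321 + \frac{5376307}{10108} = \frac{8620975}{10108}$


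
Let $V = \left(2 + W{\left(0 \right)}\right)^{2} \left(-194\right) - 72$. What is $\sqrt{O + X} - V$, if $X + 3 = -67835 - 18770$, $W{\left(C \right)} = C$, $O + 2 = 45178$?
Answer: $848 + 2 i \sqrt{10358} \approx 848.0 + 203.55 i$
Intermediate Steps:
$O = 45176$ ($O = -2 + 45178 = 45176$)
$X = -86608$ ($X = -3 - 86605 = -86608$)
$V = -848$ ($V = \left(2 + 0\right)^{2} \left(-194\right) - 72 = 2^{2} \left(-194\right) - 72 = 4 \left(-194\right) - 72 = -776 - 72 = -848$)
$\sqrt{O + X} - V = \sqrt{45176 - 86608} - -848 = \sqrt{-41432} + 848 = 2 i \sqrt{10358} + 848 = 848 + 2 i \sqrt{10358}$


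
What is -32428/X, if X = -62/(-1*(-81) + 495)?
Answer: 9339264/31 ≈ 3.0127e+5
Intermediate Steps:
X = -31/288 (X = -62/(81 + 495) = -62/576 = (1/576)*(-62) = -31/288 ≈ -0.10764)
-32428/X = -32428/(-31/288) = -32428*(-288/31) = 9339264/31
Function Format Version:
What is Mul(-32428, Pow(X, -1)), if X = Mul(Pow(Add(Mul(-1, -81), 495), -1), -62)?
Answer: Rational(9339264, 31) ≈ 3.0127e+5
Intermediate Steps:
X = Rational(-31, 288) (X = Mul(Pow(Add(81, 495), -1), -62) = Mul(Pow(576, -1), -62) = Mul(Rational(1, 576), -62) = Rational(-31, 288) ≈ -0.10764)
Mul(-32428, Pow(X, -1)) = Mul(-32428, Pow(Rational(-31, 288), -1)) = Mul(-32428, Rational(-288, 31)) = Rational(9339264, 31)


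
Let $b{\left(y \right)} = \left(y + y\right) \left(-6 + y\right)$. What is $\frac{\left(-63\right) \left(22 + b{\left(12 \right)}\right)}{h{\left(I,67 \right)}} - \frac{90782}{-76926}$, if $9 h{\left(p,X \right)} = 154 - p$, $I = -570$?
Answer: $- \frac{1793675701}{13923606} \approx -128.82$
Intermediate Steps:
$b{\left(y \right)} = 2 y \left(-6 + y\right)$
$h{\left(p,X \right)} = \frac{154}{9} - \frac{p}{9}$ ($h{\left(p,X \right)} = \frac{154 - p}{9} = \frac{154}{9} - \frac{p}{9}$)
$\frac{\left(-63\right) \left(22 + b{\left(12 \right)}\right)}{h{\left(I,67 \right)}} - \frac{90782}{-76926} = \frac{\left(-63\right) \left(22 + 2 \cdot 12 \left(-6 + 12\right)\right)}{\frac{154}{9} - - \frac{190}{3}} - \frac{90782}{-76926} = \frac{\left(-63\right) \left(22 + 2 \cdot 12 \cdot 6\right)}{\frac{154}{9} + \frac{190}{3}} - - \frac{45391}{38463} = \frac{\left(-63\right) \left(22 + 144\right)}{\frac{724}{9}} + \frac{45391}{38463} = \left(-63\right) 166 \cdot \frac{9}{724} + \frac{45391}{38463} = \left(-10458\right) \frac{9}{724} + \frac{45391}{38463} = - \frac{47061}{362} + \frac{45391}{38463} = - \frac{1793675701}{13923606}$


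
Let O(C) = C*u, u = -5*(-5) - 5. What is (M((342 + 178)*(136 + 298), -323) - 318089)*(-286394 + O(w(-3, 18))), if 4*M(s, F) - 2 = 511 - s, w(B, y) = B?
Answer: 214485726721/2 ≈ 1.0724e+11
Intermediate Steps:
u = 20 (u = 25 - 5 = 20)
M(s, F) = 513/4 - s/4 (M(s, F) = 1/2 + (511 - s)/4 = 1/2 + (511/4 - s/4) = 513/4 - s/4)
O(C) = 20*C (O(C) = C*20 = 20*C)
(M((342 + 178)*(136 + 298), -323) - 318089)*(-286394 + O(w(-3, 18))) = ((513/4 - (342 + 178)*(136 + 298)/4) - 318089)*(-286394 + 20*(-3)) = ((513/4 - 130*434) - 318089)*(-286394 - 60) = ((513/4 - 1/4*225680) - 318089)*(-286454) = ((513/4 - 56420) - 318089)*(-286454) = (-225167/4 - 318089)*(-286454) = -1497523/4*(-286454) = 214485726721/2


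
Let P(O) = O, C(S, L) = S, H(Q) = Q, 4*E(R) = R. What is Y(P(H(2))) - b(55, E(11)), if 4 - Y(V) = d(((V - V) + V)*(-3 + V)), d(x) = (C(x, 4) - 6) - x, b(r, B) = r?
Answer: -45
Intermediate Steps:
E(R) = R/4
d(x) = -6 (d(x) = (x - 6) - x = (-6 + x) - x = -6)
Y(V) = 10 (Y(V) = 4 - 1*(-6) = 4 + 6 = 10)
Y(P(H(2))) - b(55, E(11)) = 10 - 1*55 = 10 - 55 = -45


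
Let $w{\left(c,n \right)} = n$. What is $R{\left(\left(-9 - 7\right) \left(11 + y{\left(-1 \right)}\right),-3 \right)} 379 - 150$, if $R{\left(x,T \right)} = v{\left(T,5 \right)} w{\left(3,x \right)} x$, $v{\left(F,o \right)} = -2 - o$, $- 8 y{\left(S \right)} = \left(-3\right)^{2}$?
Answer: $-66229642$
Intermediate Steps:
$y{\left(S \right)} = - \frac{9}{8}$ ($y{\left(S \right)} = - \frac{\left(-3\right)^{2}}{8} = \left(- \frac{1}{8}\right) 9 = - \frac{9}{8}$)
$R{\left(x,T \right)} = - 7 x^{2}$ ($R{\left(x,T \right)} = \left(-2 - 5\right) x x = - 7 x x = - 7 x^{2}$)
$R{\left(\left(-9 - 7\right) \left(11 + y{\left(-1 \right)}\right),-3 \right)} 379 - 150 = - 7 \left(\left(-9 - 7\right) \left(11 - \frac{9}{8}\right)\right)^{2} \cdot 379 - 150 = - 7 \left(\left(-16\right) \frac{79}{8}\right)^{2} \cdot 379 - 150 = - 7 \left(-158\right)^{2} \cdot 379 - 150 = \left(-7\right) 24964 \cdot 379 - 150 = \left(-174748\right) 379 - 150 = -66229492 - 150 = -66229642$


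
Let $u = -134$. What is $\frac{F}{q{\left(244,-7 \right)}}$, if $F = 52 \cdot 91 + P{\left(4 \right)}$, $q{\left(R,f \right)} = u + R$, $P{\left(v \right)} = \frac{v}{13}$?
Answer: $\frac{6152}{143} \approx 43.021$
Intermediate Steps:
$P{\left(v \right)} = \frac{v}{13}$ ($P{\left(v \right)} = v \frac{1}{13} = \frac{v}{13}$)
$q{\left(R,f \right)} = -134 + R$
$F = \frac{61520}{13}$ ($F = 52 \cdot 91 + \frac{1}{13} \cdot 4 = 4732 + \frac{4}{13} = \frac{61520}{13} \approx 4732.3$)
$\frac{F}{q{\left(244,-7 \right)}} = \frac{61520}{13 \left(-134 + 244\right)} = \frac{61520}{13 \cdot 110} = \frac{61520}{13} \cdot \frac{1}{110} = \frac{6152}{143}$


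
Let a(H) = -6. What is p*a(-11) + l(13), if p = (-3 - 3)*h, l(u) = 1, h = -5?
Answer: -179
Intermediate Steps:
p = 30 (p = (-3 - 3)*(-5) = -6*(-5) = 30)
p*a(-11) + l(13) = 30*(-6) + 1 = -180 + 1 = -179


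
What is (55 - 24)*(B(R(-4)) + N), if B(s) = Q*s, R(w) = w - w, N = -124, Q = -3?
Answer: -3844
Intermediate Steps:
R(w) = 0
B(s) = -3*s
(55 - 24)*(B(R(-4)) + N) = (55 - 24)*(-3*0 - 124) = 31*(0 - 124) = 31*(-124) = -3844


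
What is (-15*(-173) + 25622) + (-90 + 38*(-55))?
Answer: 26037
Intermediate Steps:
(-15*(-173) + 25622) + (-90 + 38*(-55)) = (2595 + 25622) + (-90 - 2090) = 28217 - 2180 = 26037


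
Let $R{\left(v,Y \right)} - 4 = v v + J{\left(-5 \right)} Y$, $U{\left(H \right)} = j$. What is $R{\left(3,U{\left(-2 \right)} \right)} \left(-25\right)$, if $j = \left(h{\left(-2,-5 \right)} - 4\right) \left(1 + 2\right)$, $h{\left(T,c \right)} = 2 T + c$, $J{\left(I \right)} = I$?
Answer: $-5200$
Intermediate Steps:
$h{\left(T,c \right)} = c + 2 T$
$j = -39$ ($j = \left(\left(-5 + 2 \left(-2\right)\right) - 4\right) \left(1 + 2\right) = \left(\left(-5 - 4\right) - 4\right) 3 = \left(-9 - 4\right) 3 = \left(-13\right) 3 = -39$)
$U{\left(H \right)} = -39$
$R{\left(v,Y \right)} = 4 + v^{2} - 5 Y$ ($R{\left(v,Y \right)} = 4 - \left(5 Y - v v\right) = 4 - \left(- v^{2} + 5 Y\right) = 4 + v^{2} - 5 Y$)
$R{\left(3,U{\left(-2 \right)} \right)} \left(-25\right) = \left(4 + 3^{2} - -195\right) \left(-25\right) = \left(4 + 9 + 195\right) \left(-25\right) = 208 \left(-25\right) = -5200$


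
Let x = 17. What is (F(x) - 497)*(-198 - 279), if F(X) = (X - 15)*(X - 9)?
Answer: 229437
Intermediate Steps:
F(X) = (-15 + X)*(-9 + X)
(F(x) - 497)*(-198 - 279) = ((135 + 17² - 24*17) - 497)*(-198 - 279) = ((135 + 289 - 408) - 497)*(-477) = (16 - 497)*(-477) = -481*(-477) = 229437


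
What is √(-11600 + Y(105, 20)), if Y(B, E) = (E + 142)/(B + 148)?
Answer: I*√742463414/253 ≈ 107.7*I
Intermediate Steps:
Y(B, E) = (142 + E)/(148 + B)
√(-11600 + Y(105, 20)) = √(-11600 + (142 + 20)/(148 + 105)) = √(-11600 + 162/253) = √(-2934638/253) = I*√742463414/253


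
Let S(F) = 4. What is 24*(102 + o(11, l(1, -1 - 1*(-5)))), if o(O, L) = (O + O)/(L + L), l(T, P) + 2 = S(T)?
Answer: 2580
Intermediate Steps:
l(T, P) = 2 (l(T, P) = -2 + 4 = 2)
o(O, L) = O/L (o(O, L) = (2*O)/((2*L)) = (2*O)*(1/(2*L)) = O/L)
24*(102 + o(11, l(1, -1 - 1*(-5)))) = 24*(102 + 11/2) = 24*(215/2) = 2580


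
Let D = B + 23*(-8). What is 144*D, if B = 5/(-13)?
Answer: -345168/13 ≈ -26551.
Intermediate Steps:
B = -5/13 (B = 5*(-1/13) = -5/13 ≈ -0.38462)
D = -2397/13 (D = -5/13 + 23*(-8) = -5/13 - 184 = -2397/13 ≈ -184.38)
144*D = 144*(-2397/13) = -345168/13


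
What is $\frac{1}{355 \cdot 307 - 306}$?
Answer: $\frac{1}{108679} \approx 9.2014 \cdot 10^{-6}$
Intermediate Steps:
$\frac{1}{355 \cdot 307 - 306} = \frac{1}{108985 - 306} = \frac{1}{108679}$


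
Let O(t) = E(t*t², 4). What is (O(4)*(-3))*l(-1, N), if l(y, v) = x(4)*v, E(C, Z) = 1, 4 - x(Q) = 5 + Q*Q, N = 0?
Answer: 0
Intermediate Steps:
x(Q) = -1 - Q² (x(Q) = 4 - (5 + Q*Q) = 4 - (5 + Q²) = 4 + (-5 - Q²) = -1 - Q²)
l(y, v) = -17*v (l(y, v) = (-1 - 1*4²)*v = (-1 - 1*16)*v = (-1 - 16)*v = -17*v)
O(t) = 1
(O(4)*(-3))*l(-1, N) = (1*(-3))*(-17*0) = -3*0 = 0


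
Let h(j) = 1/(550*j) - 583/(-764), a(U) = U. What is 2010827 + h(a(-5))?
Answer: 2112374564743/1050500 ≈ 2.0108e+6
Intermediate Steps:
h(j) = 583/764 + 1/(550*j) (h(j) = 1/(550*j) - 583*(-1/764) = 1/(550*j) + 583/764 = 583/764 + 1/(550*j))
2010827 + h(a(-5)) = 2010827 + (1/210100)*(382 + 160325*(-5))/(-5) = 2010827 + (1/210100)*(-⅕)*(382 - 801625) = 2010827 + (1/210100)*(-⅕)*(-801243) = 2010827 + 801243/1050500 = 2112374564743/1050500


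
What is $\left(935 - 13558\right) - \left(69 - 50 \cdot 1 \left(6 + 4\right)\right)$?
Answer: $-12192$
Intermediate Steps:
$\left(935 - 13558\right) - \left(69 - 50 \cdot 1 \left(6 + 4\right)\right) = -12623 - \left(69 - 50 \cdot 1 \cdot 10\right) = -12623 + \left(50 \cdot 10 - 69\right) = -12623 + \left(500 - 69\right) = -12623 + 431 = -12192$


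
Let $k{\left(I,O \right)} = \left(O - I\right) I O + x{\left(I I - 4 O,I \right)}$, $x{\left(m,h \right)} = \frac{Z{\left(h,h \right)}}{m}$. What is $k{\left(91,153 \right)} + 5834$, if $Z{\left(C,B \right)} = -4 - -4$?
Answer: $869060$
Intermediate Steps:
$Z{\left(C,B \right)} = 0$ ($Z{\left(C,B \right)} = -4 + 4 = 0$)
$x{\left(m,h \right)} = 0$ ($x{\left(m,h \right)} = \frac{0}{m} = 0$)
$k{\left(I,O \right)} = I O \left(O - I\right)$ ($k{\left(I,O \right)} = \left(O - I\right) I O + 0 = I \left(O - I\right) O + 0 = I O \left(O - I\right) + 0 = I O \left(O - I\right)$)
$k{\left(91,153 \right)} + 5834 = 91 \cdot 153 \left(153 - 91\right) + 5834 = 91 \cdot 153 \cdot 62 + 5834 = 863226 + 5834 = 869060$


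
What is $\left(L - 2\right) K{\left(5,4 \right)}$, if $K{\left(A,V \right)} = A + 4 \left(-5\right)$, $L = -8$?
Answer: $150$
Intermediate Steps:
$K{\left(A,V \right)} = -20 + A$ ($K{\left(A,V \right)} = A - 20 = -20 + A$)
$\left(L - 2\right) K{\left(5,4 \right)} = \left(-8 - 2\right) \left(-20 + 5\right) = \left(-10\right) \left(-15\right) = 150$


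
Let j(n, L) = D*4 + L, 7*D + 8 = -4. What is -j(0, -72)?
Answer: 552/7 ≈ 78.857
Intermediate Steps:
D = -12/7 (D = -8/7 + (⅐)*(-4) = -8/7 - 4/7 = -12/7 ≈ -1.7143)
j(n, L) = -48/7 + L (j(n, L) = -12/7*4 + L = -48/7 + L)
-j(0, -72) = -(-48/7 - 72) = -1*(-552/7) = 552/7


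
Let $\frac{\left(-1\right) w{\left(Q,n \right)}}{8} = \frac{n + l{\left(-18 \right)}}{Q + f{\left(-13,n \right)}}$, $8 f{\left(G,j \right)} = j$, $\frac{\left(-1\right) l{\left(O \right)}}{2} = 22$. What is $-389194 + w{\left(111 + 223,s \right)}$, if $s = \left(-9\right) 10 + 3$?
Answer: $- \frac{1006058106}{2585} \approx -3.8919 \cdot 10^{5}$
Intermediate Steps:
$l{\left(O \right)} = -44$ ($l{\left(O \right)} = \left(-2\right) 22 = -44$)
$f{\left(G,j \right)} = \frac{j}{8}$
$s = -87$ ($s = -90 + 3 = -87$)
$w{\left(Q,n \right)} = - \frac{8 \left(-44 + n\right)}{Q + \frac{n}{8}}$ ($w{\left(Q,n \right)} = - 8 \frac{n - 44}{Q + \frac{n}{8}} = - 8 \frac{-44 + n}{Q + \frac{n}{8}} = - \frac{8 \left(-44 + n\right)}{Q + \frac{n}{8}}$)
$-389194 + w{\left(111 + 223,s \right)} = -389194 + \frac{64 \left(44 - -87\right)}{-87 + 8 \left(111 + 223\right)} = -389194 + \frac{64 \left(44 + 87\right)}{-87 + 8 \cdot 334} = -389194 + 64 \frac{1}{-87 + 2672} \cdot 131 = -389194 + 64 \cdot \frac{1}{2585} \cdot 131 = -389194 + \frac{8384}{2585} = - \frac{1006058106}{2585}$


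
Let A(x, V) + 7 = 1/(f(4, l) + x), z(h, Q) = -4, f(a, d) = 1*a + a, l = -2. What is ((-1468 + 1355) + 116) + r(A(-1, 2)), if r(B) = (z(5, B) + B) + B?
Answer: -103/7 ≈ -14.714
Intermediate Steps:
f(a, d) = 2*a (f(a, d) = a + a = 2*a)
A(x, V) = -7 + 1/(8 + x) (A(x, V) = -7 + 1/(2*4 + x) = -7 + 1/(8 + x))
r(B) = -4 + 2*B (r(B) = (-4 + B) + B = -4 + 2*B)
((-1468 + 1355) + 116) + r(A(-1, 2)) = ((-1468 + 1355) + 116) + (-4 + 2*((-55 - 7*(-1))/(8 - 1))) = (-113 + 116) + (-4 + 2*((-55 + 7)/7)) = 3 + (-4 + 2*((⅐)*(-48))) = 3 + (-4 + 2*(-48/7)) = 3 + (-4 - 96/7) = 3 - 124/7 = -103/7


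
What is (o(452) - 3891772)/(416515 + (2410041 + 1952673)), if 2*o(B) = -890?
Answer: -556031/682747 ≈ -0.81440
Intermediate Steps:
o(B) = -445 (o(B) = (½)*(-890) = -445)
(o(452) - 3891772)/(416515 + (2410041 + 1952673)) = (-445 - 3891772)/(416515 + (2410041 + 1952673)) = -3892217/(416515 + 4362714) = -3892217/4779229 = -3892217*1/4779229 = -556031/682747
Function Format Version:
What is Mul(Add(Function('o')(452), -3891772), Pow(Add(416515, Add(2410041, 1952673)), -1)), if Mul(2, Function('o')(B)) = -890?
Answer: Rational(-556031, 682747) ≈ -0.81440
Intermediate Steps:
Function('o')(B) = -445 (Function('o')(B) = Mul(Rational(1, 2), -890) = -445)
Mul(Add(Function('o')(452), -3891772), Pow(Add(416515, Add(2410041, 1952673)), -1)) = Mul(Add(-445, -3891772), Pow(Add(416515, Add(2410041, 1952673)), -1)) = Mul(-3892217, Pow(Add(416515, 4362714), -1)) = Mul(-3892217, Pow(4779229, -1)) = Mul(-3892217, Rational(1, 4779229)) = Rational(-556031, 682747)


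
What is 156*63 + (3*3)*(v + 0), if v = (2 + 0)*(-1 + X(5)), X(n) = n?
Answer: 9900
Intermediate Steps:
v = 8 (v = (2 + 0)*(-1 + 5) = 2*4 = 8)
156*63 + (3*3)*(v + 0) = 156*63 + (3*3)*(8 + 0) = 9828 + 9*8 = 9828 + 72 = 9900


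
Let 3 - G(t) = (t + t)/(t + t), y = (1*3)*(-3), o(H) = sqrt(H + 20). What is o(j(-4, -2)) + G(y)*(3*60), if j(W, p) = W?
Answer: 364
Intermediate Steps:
o(H) = sqrt(20 + H)
y = -9 (y = 3*(-3) = -9)
G(t) = 2 (G(t) = 3 - (t + t)/(t + t) = 3 - 2*t/(2*t) = 3 - 2*t*1/(2*t) = 3 - 1*1 = 3 - 1 = 2)
o(j(-4, -2)) + G(y)*(3*60) = sqrt(20 - 4) + 2*(3*60) = sqrt(16) + 2*180 = 4 + 360 = 364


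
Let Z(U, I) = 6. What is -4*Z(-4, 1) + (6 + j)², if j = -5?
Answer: -23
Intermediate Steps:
-4*Z(-4, 1) + (6 + j)² = -4*6 + (6 - 5)² = -24 + 1² = -24 + 1 = -23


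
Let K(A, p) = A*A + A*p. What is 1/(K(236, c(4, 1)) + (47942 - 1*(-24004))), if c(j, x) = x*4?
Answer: 1/128586 ≈ 7.7769e-6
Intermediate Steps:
c(j, x) = 4*x
K(A, p) = A² + A*p
1/(K(236, c(4, 1)) + (47942 - 1*(-24004))) = 1/(236*(236 + 4*1) + (47942 - 1*(-24004))) = 1/(236*(236 + 4) + (47942 + 24004)) = 1/(236*240 + 71946) = 1/(56640 + 71946) = 1/128586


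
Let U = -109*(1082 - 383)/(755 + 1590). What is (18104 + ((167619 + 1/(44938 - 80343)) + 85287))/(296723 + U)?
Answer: 4500106143981/4926529586764 ≈ 0.91344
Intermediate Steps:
U = -76191/2345 ≈ -32.491
(18104 + ((167619 + 1/(44938 - 80343)) + 85287))/(296723 + U) = (18104 + ((167619 + 1/(44938 - 80343)) + 85287))/(296723 - 76191/2345) = (18104 + ((167619 + 1/(-35405)) + 85287))/(695739244/2345) = (18104 + ((167619 - 1/35405) + 85287))*(2345/695739244) = (18104 + (5934550694/35405 + 85287))*(2345/695739244) = (18104 + 8954136929/35405)*(2345/695739244) = (9595109049/35405)*(2345/695739244) = 4500106143981/4926529586764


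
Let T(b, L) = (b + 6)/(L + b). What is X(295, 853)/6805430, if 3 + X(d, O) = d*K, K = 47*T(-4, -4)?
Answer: -13877/27221720 ≈ -0.00050978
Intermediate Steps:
T(b, L) = (6 + b)/(L + b)
K = -47/4 (K = 47*((6 - 4)/(-4 - 4)) = 47*(2/(-8)) = 47*(-⅛*2) = 47*(-¼) = -47/4 ≈ -11.750)
X(d, O) = -3 - 47*d/4 (X(d, O) = -3 + d*(-47/4) = -3 - 47*d/4)
X(295, 853)/6805430 = (-3 - 47/4*295)/6805430 = (-3 - 13865/4)*(1/6805430) = -13877/4*1/6805430 = -13877/27221720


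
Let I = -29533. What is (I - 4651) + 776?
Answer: -33408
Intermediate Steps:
(I - 4651) + 776 = (-29533 - 4651) + 776 = -34184 + 776 = -33408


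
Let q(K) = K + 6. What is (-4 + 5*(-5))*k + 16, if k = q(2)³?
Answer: -14832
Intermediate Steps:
q(K) = 6 + K
k = 512 (k = (6 + 2)³ = 8³ = 512)
(-4 + 5*(-5))*k + 16 = (-4 + 5*(-5))*512 + 16 = (-4 - 25)*512 + 16 = -29*512 + 16 = -14848 + 16 = -14832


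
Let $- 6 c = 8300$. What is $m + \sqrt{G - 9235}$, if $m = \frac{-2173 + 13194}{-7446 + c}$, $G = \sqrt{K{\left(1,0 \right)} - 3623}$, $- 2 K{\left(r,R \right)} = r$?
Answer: $- \frac{33063}{26488} + \frac{\sqrt{-36940 + 2 i \sqrt{14494}}}{2} \approx -0.93503 + 96.099 i$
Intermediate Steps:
$c = - \frac{4150}{3}$ ($c = \left(- \frac{1}{6}\right) 8300 = - \frac{4150}{3} \approx -1383.3$)
$K{\left(r,R \right)} = - \frac{r}{2}$
$G = \frac{i \sqrt{14494}}{2}$ ($G = \sqrt{\left(- \frac{1}{2}\right) 1 - 3623} = \sqrt{- \frac{1}{2} - 3623} = \sqrt{- \frac{7247}{2}} = \frac{i \sqrt{14494}}{2} \approx 60.195 i$)
$m = - \frac{33063}{26488}$ ($m = \frac{-2173 + 13194}{-7446 - \frac{4150}{3}} = \frac{11021}{- \frac{26488}{3}} = 11021 \left(- \frac{3}{26488}\right) = - \frac{33063}{26488} \approx -1.2482$)
$m + \sqrt{G - 9235} = - \frac{33063}{26488} + \sqrt{\frac{i \sqrt{14494}}{2} - 9235} = - \frac{33063}{26488} + \sqrt{-9235 + \frac{i \sqrt{14494}}{2}}$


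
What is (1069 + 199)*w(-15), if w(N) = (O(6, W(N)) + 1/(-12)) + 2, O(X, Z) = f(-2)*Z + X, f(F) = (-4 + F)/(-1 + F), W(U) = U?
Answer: -84005/3 ≈ -28002.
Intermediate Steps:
f(F) = (-4 + F)/(-1 + F)
O(X, Z) = X + 2*Z (O(X, Z) = ((-4 - 2)/(-1 - 2))*Z + X = (-6/(-3))*Z + X = (-⅓*(-6))*Z + X = 2*Z + X = X + 2*Z)
w(N) = 95/12 + 2*N (w(N) = ((6 + 2*N) + 1/(-12)) + 2 = ((6 + 2*N) - 1/12) + 2 = (71/12 + 2*N) + 2 = 95/12 + 2*N)
(1069 + 199)*w(-15) = (1069 + 199)*(95/12 + 2*(-15)) = 1268*(95/12 - 30) = 1268*(-265/12) = -84005/3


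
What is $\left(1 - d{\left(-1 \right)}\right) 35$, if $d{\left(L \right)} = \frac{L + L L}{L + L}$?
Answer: $35$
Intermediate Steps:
$d{\left(L \right)} = \frac{L + L^{2}}{2 L}$
$\left(1 - d{\left(-1 \right)}\right) 35 = \left(1 - \left(\frac{1}{2} + \frac{1}{2} \left(-1\right)\right)\right) 35 = \left(1 - \left(\frac{1}{2} - \frac{1}{2}\right)\right) 35 = \left(1 - 0\right) 35 = \left(1 + 0\right) 35 = 1 \cdot 35 = 35$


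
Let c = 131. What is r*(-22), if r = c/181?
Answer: -2882/181 ≈ -15.923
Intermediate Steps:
r = 131/181 ≈ 0.72376
r*(-22) = (131/181)*(-22) = -2882/181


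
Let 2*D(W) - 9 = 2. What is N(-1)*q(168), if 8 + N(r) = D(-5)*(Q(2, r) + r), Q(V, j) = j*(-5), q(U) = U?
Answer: 2352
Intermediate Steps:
D(W) = 11/2 (D(W) = 9/2 + (½)*2 = 9/2 + 1 = 11/2)
Q(V, j) = -5*j
N(r) = -8 - 22*r (N(r) = -8 + 11*(-5*r + r)/2 = -8 + 11*(-4*r)/2 = -8 - 22*r)
N(-1)*q(168) = (-8 - 22*(-1))*168 = (-8 + 22)*168 = 14*168 = 2352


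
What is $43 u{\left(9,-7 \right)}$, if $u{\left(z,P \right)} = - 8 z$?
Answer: $-3096$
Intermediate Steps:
$43 u{\left(9,-7 \right)} = 43 \left(\left(-8\right) 9\right) = 43 \left(-72\right) = -3096$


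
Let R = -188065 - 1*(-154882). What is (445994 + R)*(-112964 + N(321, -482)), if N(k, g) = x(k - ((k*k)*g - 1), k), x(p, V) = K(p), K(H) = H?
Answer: 20456073020320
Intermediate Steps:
R = -33183 (R = -188065 + 154882 = -33183)
x(p, V) = p
N(k, g) = 1 + k - g*k² (N(k, g) = k - ((k*k)*g - 1) = k - (k²*g - 1) = k - (g*k² - 1) = k - (-1 + g*k²) = k + (1 - g*k²) = 1 + k - g*k²)
(445994 + R)*(-112964 + N(321, -482)) = (445994 - 33183)*(-112964 + (1 + 321 - 1*(-482)*321²)) = 412811*(-112964 + (1 + 321 - 1*(-482)*103041)) = 412811*(-112964 + (1 + 321 + 49665762)) = 412811*(-112964 + 49666084) = 412811*49553120 = 20456073020320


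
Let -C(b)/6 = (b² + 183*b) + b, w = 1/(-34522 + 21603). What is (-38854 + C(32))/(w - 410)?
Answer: 1037731594/5296791 ≈ 195.92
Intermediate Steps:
w = -1/12919 (w = 1/(-12919) = -1/12919 ≈ -7.7405e-5)
C(b) = -1104*b - 6*b² (C(b) = -6*((b² + 183*b) + b) = -6*(b² + 184*b) = -1104*b - 6*b²)
(-38854 + C(32))/(w - 410) = (-38854 - 6*32*(184 + 32))/(-1/12919 - 410) = (-38854 - 6*32*216)/(-5296791/12919) = (-38854 - 41472)*(-12919/5296791) = -80326*(-12919/5296791) = 1037731594/5296791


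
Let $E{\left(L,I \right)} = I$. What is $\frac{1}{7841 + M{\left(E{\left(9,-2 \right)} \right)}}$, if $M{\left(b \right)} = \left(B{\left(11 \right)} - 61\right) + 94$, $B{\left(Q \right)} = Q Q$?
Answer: $\frac{1}{7995} \approx 0.00012508$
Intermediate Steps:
$B{\left(Q \right)} = Q^{2}$
$M{\left(b \right)} = 154$ ($M{\left(b \right)} = \left(11^{2} - 61\right) + 94 = \left(121 - 61\right) + 94 = 60 + 94 = 154$)
$\frac{1}{7841 + M{\left(E{\left(9,-2 \right)} \right)}} = \frac{1}{7841 + 154} = \frac{1}{7995}$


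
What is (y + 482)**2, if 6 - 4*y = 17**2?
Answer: 2706025/16 ≈ 1.6913e+5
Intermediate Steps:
y = -283/4 (y = 3/2 - 1/4*17**2 = 3/2 - 1/4*289 = 3/2 - 289/4 = -283/4 ≈ -70.750)
(y + 482)**2 = (-283/4 + 482)**2 = (1645/4)**2 = 2706025/16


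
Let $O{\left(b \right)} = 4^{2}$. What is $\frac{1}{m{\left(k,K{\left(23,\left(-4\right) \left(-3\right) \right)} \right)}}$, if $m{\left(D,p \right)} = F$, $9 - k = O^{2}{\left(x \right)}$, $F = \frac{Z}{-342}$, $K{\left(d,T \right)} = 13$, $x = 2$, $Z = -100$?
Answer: $\frac{171}{50} \approx 3.42$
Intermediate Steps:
$O{\left(b \right)} = 16$
$F = \frac{50}{171}$ ($F = - \frac{100}{-342} = \left(-100\right) \left(- \frac{1}{342}\right) = \frac{50}{171} \approx 0.2924$)
$k = -247$ ($k = 9 - 16^{2} = 9 - 256 = -247$)
$m{\left(D,p \right)} = \frac{50}{171}$
$\frac{1}{m{\left(k,K{\left(23,\left(-4\right) \left(-3\right) \right)} \right)}} = \frac{1}{\frac{50}{171}} = \frac{171}{50}$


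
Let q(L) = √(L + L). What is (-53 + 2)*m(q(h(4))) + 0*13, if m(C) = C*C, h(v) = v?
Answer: -408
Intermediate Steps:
q(L) = √2*√L (q(L) = √(2*L) = √2*√L)
m(C) = C²
(-53 + 2)*m(q(h(4))) + 0*13 = (-53 + 2)*(√2*√4)² + 0*13 = -51*(√2*2)² + 0 = -51*(2*√2)² + 0 = -51*8 + 0 = -408 + 0 = -408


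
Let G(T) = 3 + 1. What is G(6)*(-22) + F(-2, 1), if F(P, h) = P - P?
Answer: -88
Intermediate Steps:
G(T) = 4
F(P, h) = 0
G(6)*(-22) + F(-2, 1) = 4*(-22) + 0 = -88 + 0 = -88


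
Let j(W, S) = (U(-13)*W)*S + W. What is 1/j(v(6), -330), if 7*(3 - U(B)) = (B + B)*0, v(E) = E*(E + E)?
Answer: -1/71208 ≈ -1.4043e-5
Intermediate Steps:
v(E) = 2*E² (v(E) = E*(2*E) = 2*E²)
U(B) = 3 (U(B) = 3 - (B + B)*0/7 = 3 - 2*B*0/7 = 3 - ⅐*0 = 3 + 0 = 3)
j(W, S) = W + 3*S*W (j(W, S) = (3*W)*S + W = 3*S*W + W = W + 3*S*W)
1/j(v(6), -330) = 1/((2*6²)*(1 + 3*(-330))) = 1/((2*36)*(1 - 990)) = 1/(72*(-989)) = 1/(-71208) = -1/71208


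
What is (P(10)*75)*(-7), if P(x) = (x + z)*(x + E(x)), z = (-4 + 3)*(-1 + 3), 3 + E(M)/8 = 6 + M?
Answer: -478800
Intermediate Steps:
E(M) = 24 + 8*M (E(M) = -24 + 8*(6 + M) = -24 + (48 + 8*M) = 24 + 8*M)
z = -2 (z = -1*2 = -2)
P(x) = (-2 + x)*(24 + 9*x) (P(x) = (x - 2)*(x + (24 + 8*x)) = (-2 + x)*(24 + 9*x))
(P(10)*75)*(-7) = ((-48 + 6*10 + 9*10²)*75)*(-7) = ((-48 + 60 + 9*100)*75)*(-7) = ((-48 + 60 + 900)*75)*(-7) = (912*75)*(-7) = 68400*(-7) = -478800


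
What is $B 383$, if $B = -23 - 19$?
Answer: $-16086$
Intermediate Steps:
$B = -42$ ($B = -23 - 19 = -42$)
$B 383 = \left(-42\right) 383 = -16086$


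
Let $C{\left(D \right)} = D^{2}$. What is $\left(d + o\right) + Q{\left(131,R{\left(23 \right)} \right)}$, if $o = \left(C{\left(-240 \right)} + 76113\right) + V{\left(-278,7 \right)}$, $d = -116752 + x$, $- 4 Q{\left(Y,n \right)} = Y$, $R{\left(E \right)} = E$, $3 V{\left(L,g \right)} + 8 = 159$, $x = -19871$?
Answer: $- \frac{34709}{12} \approx -2892.4$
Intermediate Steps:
$V{\left(L,g \right)} = \frac{151}{3}$ ($V{\left(L,g \right)} = - \frac{8}{3} + \frac{1}{3} \cdot 159 = - \frac{8}{3} + 53 = \frac{151}{3}$)
$Q{\left(Y,n \right)} = - \frac{Y}{4}$
$d = -136623$ ($d = -116752 - 19871 = -136623$)
$o = \frac{401290}{3}$ ($o = \left(\left(-240\right)^{2} + 76113\right) + \frac{151}{3} = \left(57600 + 76113\right) + \frac{151}{3} = 133713 + \frac{151}{3} = \frac{401290}{3} \approx 1.3376 \cdot 10^{5}$)
$\left(d + o\right) + Q{\left(131,R{\left(23 \right)} \right)} = \left(-136623 + \frac{401290}{3}\right) - \frac{131}{4} = - \frac{8579}{3} - \frac{131}{4} = - \frac{34709}{12}$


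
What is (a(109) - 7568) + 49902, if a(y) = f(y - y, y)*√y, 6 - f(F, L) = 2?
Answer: 42334 + 4*√109 ≈ 42376.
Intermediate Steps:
f(F, L) = 4 (f(F, L) = 6 - 1*2 = 6 - 2 = 4)
a(y) = 4*√y
(a(109) - 7568) + 49902 = (4*√109 - 7568) + 49902 = (-7568 + 4*√109) + 49902 = 42334 + 4*√109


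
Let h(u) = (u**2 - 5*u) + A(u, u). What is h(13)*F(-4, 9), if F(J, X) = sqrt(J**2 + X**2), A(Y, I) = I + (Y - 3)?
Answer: 127*sqrt(97) ≈ 1250.8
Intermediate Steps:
A(Y, I) = -3 + I + Y (A(Y, I) = I + (-3 + Y) = -3 + I + Y)
h(u) = -3 + u**2 - 3*u (h(u) = (u**2 - 5*u) + (-3 + u + u) = (u**2 - 5*u) + (-3 + 2*u) = -3 + u**2 - 3*u)
h(13)*F(-4, 9) = (-3 + 13**2 - 3*13)*sqrt((-4)**2 + 9**2) = (-3 + 169 - 39)*sqrt(16 + 81) = 127*sqrt(97)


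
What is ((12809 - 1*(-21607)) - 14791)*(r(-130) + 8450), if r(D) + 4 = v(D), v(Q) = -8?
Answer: 165595750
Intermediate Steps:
r(D) = -12 (r(D) = -4 - 8 = -12)
((12809 - 1*(-21607)) - 14791)*(r(-130) + 8450) = ((12809 - 1*(-21607)) - 14791)*(-12 + 8450) = ((12809 + 21607) - 14791)*8438 = (34416 - 14791)*8438 = 19625*8438 = 165595750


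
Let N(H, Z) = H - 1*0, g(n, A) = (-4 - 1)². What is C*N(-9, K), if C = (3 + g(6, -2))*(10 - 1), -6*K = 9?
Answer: -2268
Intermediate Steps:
g(n, A) = 25 (g(n, A) = (-5)² = 25)
K = -3/2 (K = -⅙*9 = -3/2 ≈ -1.5000)
N(H, Z) = H (N(H, Z) = H + 0 = H)
C = 252 (C = (3 + 25)*(10 - 1) = 28*9 = 252)
C*N(-9, K) = 252*(-9) = -2268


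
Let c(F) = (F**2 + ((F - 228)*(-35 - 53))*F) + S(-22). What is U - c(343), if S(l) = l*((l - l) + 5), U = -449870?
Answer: 2903751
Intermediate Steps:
S(l) = 5*l (S(l) = l*(0 + 5) = l*5 = 5*l)
c(F) = -110 + F**2 + F*(20064 - 88*F) (c(F) = (F**2 + ((F - 228)*(-35 - 53))*F) + 5*(-22) = (F**2 + ((-228 + F)*(-88))*F) - 110 = (F**2 + (20064 - 88*F)*F) - 110 = (F**2 + F*(20064 - 88*F)) - 110 = -110 + F**2 + F*(20064 - 88*F))
U - c(343) = -449870 - (-110 - 87*343**2 + 20064*343) = -449870 - (-110 - 87*117649 + 6881952) = -449870 - (-110 - 10235463 + 6881952) = -449870 - 1*(-3353621) = -449870 + 3353621 = 2903751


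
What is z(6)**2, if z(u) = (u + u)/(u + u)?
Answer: 1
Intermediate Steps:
z(u) = 1 (z(u) = (2*u)/((2*u)) = (2*u)*(1/(2*u)) = 1)
z(6)**2 = 1**2 = 1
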